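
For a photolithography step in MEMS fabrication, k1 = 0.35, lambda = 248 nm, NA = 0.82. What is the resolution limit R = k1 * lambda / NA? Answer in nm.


Step 1: Identify values: k1 = 0.35, lambda = 248 nm, NA = 0.82
Step 2: R = k1 * lambda / NA
R = 0.35 * 248 / 0.82
R = 105.9 nm


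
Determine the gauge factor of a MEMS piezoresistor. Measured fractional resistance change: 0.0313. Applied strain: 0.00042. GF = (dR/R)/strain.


Step 1: Identify values.
dR/R = 0.0313, strain = 0.00042
Step 2: GF = (dR/R) / strain = 0.0313 / 0.00042
GF = 74.5


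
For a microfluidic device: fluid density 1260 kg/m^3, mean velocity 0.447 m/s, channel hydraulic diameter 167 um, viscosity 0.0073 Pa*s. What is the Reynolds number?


Step 1: Convert Dh to meters: Dh = 167e-6 m
Step 2: Re = rho * v * Dh / mu
Re = 1260 * 0.447 * 167e-6 / 0.0073
Re = 12.885


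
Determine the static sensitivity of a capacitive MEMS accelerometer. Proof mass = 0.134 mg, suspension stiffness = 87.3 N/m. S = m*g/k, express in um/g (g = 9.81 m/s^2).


Step 1: Convert mass: m = 0.134 mg = 1.34e-07 kg
Step 2: S = m * g / k = 1.34e-07 * 9.81 / 87.3
Step 3: S = 1.51e-08 m/g
Step 4: Convert to um/g: S = 0.015 um/g


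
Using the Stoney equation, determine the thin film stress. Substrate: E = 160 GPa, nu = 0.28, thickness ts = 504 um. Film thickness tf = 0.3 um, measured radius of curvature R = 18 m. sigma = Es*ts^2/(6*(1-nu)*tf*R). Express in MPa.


Step 1: Compute numerator: Es * ts^2 = 160 * 504^2 = 40642560 (GPa*um^2)
Step 2: Compute denominator (R in um): 6*(1-nu)*tf*R = 6*0.72*0.3*18e6 = 23328000.0 (um^2)
Step 3: sigma (GPa) = 40642560 / 23328000.0 = 1.742222e+00 GPa
Step 4: Convert to MPa (x1000): sigma = 1742.2 MPa


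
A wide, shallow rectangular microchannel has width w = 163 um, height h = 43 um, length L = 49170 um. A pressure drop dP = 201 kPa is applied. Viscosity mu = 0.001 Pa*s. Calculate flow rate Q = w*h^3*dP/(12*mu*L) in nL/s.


Step 1: Convert all dimensions to SI (meters).
w = 163e-6 m, h = 43e-6 m, L = 49170e-6 m, dP = 201e3 Pa
Step 2: Q = w * h^3 * dP / (12 * mu * L)
Q = 163e-6 * (43e-6)^3 * 201e3 / (12 * 0.001 * 49170e-6) = 4.41476483e-09 m^3/s
Step 3: Convert Q from m^3/s to nL/s (1 m^3 = 1e12 nL, so multiply by 1e12).
Q = 4414.765 nL/s


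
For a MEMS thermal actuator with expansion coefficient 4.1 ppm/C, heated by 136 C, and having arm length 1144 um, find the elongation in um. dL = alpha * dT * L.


Step 1: Convert CTE: alpha = 4.1 ppm/C = 4.1e-6 /C
Step 2: dL = 4.1e-6 * 136 * 1144
dL = 0.6379 um


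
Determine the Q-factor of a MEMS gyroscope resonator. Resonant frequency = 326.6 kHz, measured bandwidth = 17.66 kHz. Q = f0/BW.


Step 1: Q = f0 / bandwidth
Step 2: Q = 326.6 / 17.66
Q = 18.5


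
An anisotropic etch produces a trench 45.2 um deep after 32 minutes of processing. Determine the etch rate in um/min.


Step 1: Etch rate = depth / time
Step 2: rate = 45.2 / 32
rate = 1.413 um/min


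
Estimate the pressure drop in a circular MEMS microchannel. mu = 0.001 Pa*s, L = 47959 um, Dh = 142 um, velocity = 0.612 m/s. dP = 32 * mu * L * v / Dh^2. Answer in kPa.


Step 1: Convert to SI: L = 47959e-6 m, Dh = 142e-6 m
Step 2: dP = 32 * 0.001 * 47959e-6 * 0.612 / (142e-6)^2
Step 3: dP = 46579.50 Pa
Step 4: Convert to kPa: dP = 46.58 kPa


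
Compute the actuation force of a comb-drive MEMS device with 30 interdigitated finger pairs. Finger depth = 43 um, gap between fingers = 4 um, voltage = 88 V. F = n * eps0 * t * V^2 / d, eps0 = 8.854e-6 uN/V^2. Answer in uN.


Step 1: Parameters: n=30, eps0=8.854e-6 uN/V^2, t=43 um, V=88 V, d=4 um
Step 2: V^2 = 7744
Step 3: F = 30 * 8.854e-6 * 43 * 7744 / 4
F = 22.112 uN


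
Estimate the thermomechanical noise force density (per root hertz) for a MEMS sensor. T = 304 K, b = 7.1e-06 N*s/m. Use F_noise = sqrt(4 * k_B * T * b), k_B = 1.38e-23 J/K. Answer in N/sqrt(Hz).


Step 1: Compute 4 * k_B * T * b
= 4 * 1.38e-23 * 304 * 7.1e-06
= 1.1914e-25 N^2/Hz
Step 2: F_noise = sqrt(1.1914e-25)
F_noise = 3.45e-13 N/sqrt(Hz)


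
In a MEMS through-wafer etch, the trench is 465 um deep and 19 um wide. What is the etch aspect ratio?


Step 1: AR = depth / width
Step 2: AR = 465 / 19
AR = 24.5


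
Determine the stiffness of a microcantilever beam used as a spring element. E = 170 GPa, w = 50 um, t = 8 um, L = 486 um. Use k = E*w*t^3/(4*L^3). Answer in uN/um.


Step 1: Convert E to consistent units (1 GPa = 1000 uN/um^2).
E = 170 GPa = 170000 uN/um^2
Step 2: Compute t^3 = 8^3 = 512
Step 3: Compute L^3 = 486^3 = 114791256
Step 4: k = 170000 * 50 * 512 / (4 * 114791256)
k = 9.4781 uN/um


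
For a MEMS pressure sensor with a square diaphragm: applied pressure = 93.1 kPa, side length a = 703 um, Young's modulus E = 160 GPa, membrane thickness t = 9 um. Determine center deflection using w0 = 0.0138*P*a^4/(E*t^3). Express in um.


Step 1: Convert pressure to compatible units (E is in GPa, so P in GPa).
P = 93.1 kPa = 93.1e-6 GPa
Step 2: Compute numerator: 0.0138 * P * a^4.
a^4 = 703^4 = 244242535681
numerator = 0.0138 * 93.1e-6 * 244242535681 = 3.137979e+05
Step 3: Compute denominator: E * t^3 = 160 * 9^3 = 116640
Step 4: w0 = numerator / denominator = 3.137979e+05 / 116640 = 2.6903 um


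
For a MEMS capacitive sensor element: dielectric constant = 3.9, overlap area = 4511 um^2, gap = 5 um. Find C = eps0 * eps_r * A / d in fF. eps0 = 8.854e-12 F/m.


Step 1: Convert area to m^2: A = 4511e-12 m^2
Step 2: Convert gap to m: d = 5e-6 m
Step 3: C = eps0 * eps_r * A / d
C = 8.854e-12 * 3.9 * 4511e-12 / 5e-6
Step 4: Convert to fF (multiply by 1e15).
C = 31.15 fF


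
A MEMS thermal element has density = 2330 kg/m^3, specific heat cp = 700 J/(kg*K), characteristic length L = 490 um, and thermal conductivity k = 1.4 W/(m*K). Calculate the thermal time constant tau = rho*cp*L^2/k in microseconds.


Step 1: Convert L to m: L = 490e-6 m
Step 2: L^2 = (490e-6)^2 = 2.401e-07 m^2
Step 3: tau = 2330 * 700 * 2.401e-07 / 1.4 = 2.797165e-01 s
Step 4: Convert to microseconds (multiply by 1e6).
tau = 279716.5 us


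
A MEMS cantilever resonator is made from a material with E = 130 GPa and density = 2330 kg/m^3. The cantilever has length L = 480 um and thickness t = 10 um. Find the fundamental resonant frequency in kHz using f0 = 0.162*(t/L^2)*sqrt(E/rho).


Step 1: Convert units to SI.
t_SI = 10e-6 m, L_SI = 480e-6 m
Step 2: Calculate sqrt(E/rho).
sqrt(130e9 / 2330) = 7469.54 m/s
Step 3: Compute f0.
f0 = 0.162 * 10e-6 / (480e-6)^2 * 7469.54 = 52520.2 Hz = 52.52 kHz


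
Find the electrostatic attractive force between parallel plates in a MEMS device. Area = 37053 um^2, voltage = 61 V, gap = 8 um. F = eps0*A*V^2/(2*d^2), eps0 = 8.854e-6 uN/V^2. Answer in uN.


Step 1: Identify parameters.
eps0 = 8.854e-6 uN/V^2, A = 37053 um^2, V = 61 V, d = 8 um
Step 2: Compute V^2 = 61^2 = 3721
Step 3: Compute d^2 = 8^2 = 64
Step 4: F = 0.5 * 8.854e-6 * 37053 * 3721 / 64
F = 9.537 uN


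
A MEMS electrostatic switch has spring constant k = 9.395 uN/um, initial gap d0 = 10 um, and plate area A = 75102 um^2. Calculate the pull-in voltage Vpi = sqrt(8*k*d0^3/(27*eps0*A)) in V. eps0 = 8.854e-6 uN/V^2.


Step 1: Compute numerator: 8 * k * d0^3 = 8 * 9.395 * 10^3 = 75160.0
Step 2: Compute denominator: 27 * eps0 * A = 27 * 8.854e-6 * 75102 = 17.953734
Step 3: Vpi = sqrt(75160.0 / 17.953734)
Vpi = 64.7 V


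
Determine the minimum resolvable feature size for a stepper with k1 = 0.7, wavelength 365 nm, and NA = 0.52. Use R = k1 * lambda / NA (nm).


Step 1: Identify values: k1 = 0.7, lambda = 365 nm, NA = 0.52
Step 2: R = k1 * lambda / NA
R = 0.7 * 365 / 0.52
R = 491.3 nm


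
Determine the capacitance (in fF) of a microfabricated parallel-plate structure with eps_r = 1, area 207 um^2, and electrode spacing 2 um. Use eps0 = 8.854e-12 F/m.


Step 1: Convert area to m^2: A = 207e-12 m^2
Step 2: Convert gap to m: d = 2e-6 m
Step 3: C = eps0 * eps_r * A / d
C = 8.854e-12 * 1 * 207e-12 / 2e-6
Step 4: Convert to fF (multiply by 1e15).
C = 0.92 fF


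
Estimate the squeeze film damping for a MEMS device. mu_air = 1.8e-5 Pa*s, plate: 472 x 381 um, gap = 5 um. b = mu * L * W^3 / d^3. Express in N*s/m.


Step 1: Convert to SI.
L = 472e-6 m, W = 381e-6 m, d = 5e-6 m
Step 2: W^3 = (381e-6)^3 = 5.53e-11 m^3
Step 3: d^3 = (5e-6)^3 = 1.25e-16 m^3
Step 4: b = 1.8e-5 * 472e-6 * 5.53e-11 / 1.25e-16
b = 3.76e-03 N*s/m


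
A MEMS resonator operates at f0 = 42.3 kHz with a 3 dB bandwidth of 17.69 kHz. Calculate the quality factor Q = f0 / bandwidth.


Step 1: Q = f0 / bandwidth
Step 2: Q = 42.3 / 17.69
Q = 2.4


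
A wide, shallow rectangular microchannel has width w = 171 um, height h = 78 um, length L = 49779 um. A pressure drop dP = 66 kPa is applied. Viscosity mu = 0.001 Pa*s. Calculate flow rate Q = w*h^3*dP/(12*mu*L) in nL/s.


Step 1: Convert all dimensions to SI (meters).
w = 171e-6 m, h = 78e-6 m, L = 49779e-6 m, dP = 66e3 Pa
Step 2: Q = w * h^3 * dP / (12 * mu * L)
Q = 171e-6 * (78e-6)^3 * 66e3 / (12 * 0.001 * 49779e-6) = 8.96595263e-09 m^3/s
Step 3: Convert Q from m^3/s to nL/s (1 m^3 = 1e12 nL, so multiply by 1e12).
Q = 8965.953 nL/s


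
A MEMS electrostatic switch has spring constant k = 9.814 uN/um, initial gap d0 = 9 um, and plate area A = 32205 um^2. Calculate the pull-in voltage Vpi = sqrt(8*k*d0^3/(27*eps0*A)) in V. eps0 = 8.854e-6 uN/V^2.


Step 1: Compute numerator: 8 * k * d0^3 = 8 * 9.814 * 9^3 = 57235.248
Step 2: Compute denominator: 27 * eps0 * A = 27 * 8.854e-6 * 32205 = 7.698863
Step 3: Vpi = sqrt(57235.248 / 7.698863)
Vpi = 86.22 V


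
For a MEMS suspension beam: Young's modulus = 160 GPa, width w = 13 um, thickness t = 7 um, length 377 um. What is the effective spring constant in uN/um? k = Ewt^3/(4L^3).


Step 1: Convert E to consistent units (1 GPa = 1000 uN/um^2).
E = 160 GPa = 160000 uN/um^2
Step 2: Compute t^3 = 7^3 = 343
Step 3: Compute L^3 = 377^3 = 53582633
Step 4: k = 160000 * 13 * 343 / (4 * 53582633)
k = 3.3287 uN/um


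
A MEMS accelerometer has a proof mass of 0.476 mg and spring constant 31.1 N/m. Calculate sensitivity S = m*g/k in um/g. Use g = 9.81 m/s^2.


Step 1: Convert mass: m = 0.476 mg = 4.76e-07 kg
Step 2: S = m * g / k = 4.76e-07 * 9.81 / 31.1
Step 3: S = 1.50e-07 m/g
Step 4: Convert to um/g: S = 0.15 um/g


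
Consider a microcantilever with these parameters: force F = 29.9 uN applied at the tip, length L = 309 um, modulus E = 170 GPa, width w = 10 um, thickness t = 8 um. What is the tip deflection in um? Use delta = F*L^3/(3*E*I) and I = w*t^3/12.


Step 1: Calculate the second moment of area.
I = w * t^3 / 12 = 10 * 8^3 / 12 = 426.6667 um^4
Step 2: Convert E to consistent units (1 GPa = 1000 uN/um^2).
E = 170 GPa = 170000 uN/um^2
Step 3: Calculate tip deflection.
delta = F * L^3 / (3 * E * I)
delta = 29.9 * 309^3 / (3 * 170000 * 426.6667)
delta = 4.054 um


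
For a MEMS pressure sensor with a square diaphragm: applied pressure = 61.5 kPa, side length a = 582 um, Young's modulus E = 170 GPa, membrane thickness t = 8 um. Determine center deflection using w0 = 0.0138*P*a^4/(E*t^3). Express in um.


Step 1: Convert pressure to compatible units (E is in GPa, so P in GPa).
P = 61.5 kPa = 61.5e-6 GPa
Step 2: Compute numerator: 0.0138 * P * a^4.
a^4 = 582^4 = 114733948176
numerator = 0.0138 * 61.5e-6 * 114733948176 = 9.73747e+04
Step 3: Compute denominator: E * t^3 = 170 * 8^3 = 87040
Step 4: w0 = numerator / denominator = 9.73747e+04 / 87040 = 1.1187 um


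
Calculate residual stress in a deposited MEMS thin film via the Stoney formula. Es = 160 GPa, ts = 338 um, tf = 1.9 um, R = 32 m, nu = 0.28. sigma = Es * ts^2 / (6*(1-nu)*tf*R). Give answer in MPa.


Step 1: Compute numerator: Es * ts^2 = 160 * 338^2 = 18279040 (GPa*um^2)
Step 2: Compute denominator (R in um): 6*(1-nu)*tf*R = 6*0.72*1.9*32e6 = 262656000.0 (um^2)
Step 3: sigma (GPa) = 18279040 / 262656000.0 = 6.9593e-02 GPa
Step 4: Convert to MPa (x1000): sigma = 69.6 MPa


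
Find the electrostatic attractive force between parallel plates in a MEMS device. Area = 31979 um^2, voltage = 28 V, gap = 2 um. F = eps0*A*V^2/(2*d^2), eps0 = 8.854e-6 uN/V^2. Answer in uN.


Step 1: Identify parameters.
eps0 = 8.854e-6 uN/V^2, A = 31979 um^2, V = 28 V, d = 2 um
Step 2: Compute V^2 = 28^2 = 784
Step 3: Compute d^2 = 2^2 = 4
Step 4: F = 0.5 * 8.854e-6 * 31979 * 784 / 4
F = 27.748 uN


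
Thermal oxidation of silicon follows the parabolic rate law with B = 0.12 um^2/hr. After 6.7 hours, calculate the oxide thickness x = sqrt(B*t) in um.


Step 1: Compute B*t = 0.12 * 6.7 = 0.804
Step 2: x = sqrt(0.804)
x = 0.897 um


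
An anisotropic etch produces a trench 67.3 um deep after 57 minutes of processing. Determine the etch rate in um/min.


Step 1: Etch rate = depth / time
Step 2: rate = 67.3 / 57
rate = 1.181 um/min


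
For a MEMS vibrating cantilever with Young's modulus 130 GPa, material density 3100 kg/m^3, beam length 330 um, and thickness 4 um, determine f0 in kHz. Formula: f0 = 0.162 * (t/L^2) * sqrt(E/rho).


Step 1: Convert units to SI.
t_SI = 4e-6 m, L_SI = 330e-6 m
Step 2: Calculate sqrt(E/rho).
sqrt(130e9 / 3100) = 6475.76 m/s
Step 3: Compute f0.
f0 = 0.162 * 4e-6 / (330e-6)^2 * 6475.76 = 38533.4 Hz = 38.53 kHz


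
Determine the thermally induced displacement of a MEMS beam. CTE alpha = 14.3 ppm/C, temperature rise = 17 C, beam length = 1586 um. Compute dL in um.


Step 1: Convert CTE: alpha = 14.3 ppm/C = 14.3e-6 /C
Step 2: dL = 14.3e-6 * 17 * 1586
dL = 0.3856 um


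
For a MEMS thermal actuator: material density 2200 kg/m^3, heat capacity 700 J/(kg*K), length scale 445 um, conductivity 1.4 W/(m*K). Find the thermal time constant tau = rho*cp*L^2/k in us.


Step 1: Convert L to m: L = 445e-6 m
Step 2: L^2 = (445e-6)^2 = 1.98025e-07 m^2
Step 3: tau = 2200 * 700 * 1.98025e-07 / 1.4 = 2.178275e-01 s
Step 4: Convert to microseconds (multiply by 1e6).
tau = 217827.5 us


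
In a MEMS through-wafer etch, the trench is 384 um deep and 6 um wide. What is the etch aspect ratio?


Step 1: AR = depth / width
Step 2: AR = 384 / 6
AR = 64.0


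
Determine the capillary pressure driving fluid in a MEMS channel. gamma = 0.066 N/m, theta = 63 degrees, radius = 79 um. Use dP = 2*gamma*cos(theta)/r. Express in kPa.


Step 1: cos(63 deg) = 0.454
Step 2: Convert r to m: r = 79e-6 m
Step 3: dP = 2 * 0.066 * 0.454 / 79e-6 = 758.6 Pa
Step 4: Convert Pa to kPa (divide by 1000).
dP = 0.76 kPa


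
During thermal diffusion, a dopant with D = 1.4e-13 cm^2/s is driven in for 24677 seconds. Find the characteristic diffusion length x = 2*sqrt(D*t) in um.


Step 1: Compute D*t = 1.4e-13 * 24677 = 3.45478e-09 cm^2
Step 2: sqrt(D*t) = 5.87774e-05 cm
Step 3: x = 2 * 5.87774e-05 cm = 1.175548e-04 cm
Step 4: Convert to um (1 cm = 1e4 um): x = 1.176 um


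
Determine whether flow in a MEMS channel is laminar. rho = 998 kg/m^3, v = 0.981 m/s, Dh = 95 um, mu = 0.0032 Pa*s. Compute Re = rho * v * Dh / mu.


Step 1: Convert Dh to meters: Dh = 95e-6 m
Step 2: Re = rho * v * Dh / mu
Re = 998 * 0.981 * 95e-6 / 0.0032
Re = 29.065
Since Re = 29.065 is below ~2300, the flow is laminar.


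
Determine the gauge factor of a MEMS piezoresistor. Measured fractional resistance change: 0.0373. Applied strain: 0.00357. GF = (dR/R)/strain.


Step 1: Identify values.
dR/R = 0.0373, strain = 0.00357
Step 2: GF = (dR/R) / strain = 0.0373 / 0.00357
GF = 10.4


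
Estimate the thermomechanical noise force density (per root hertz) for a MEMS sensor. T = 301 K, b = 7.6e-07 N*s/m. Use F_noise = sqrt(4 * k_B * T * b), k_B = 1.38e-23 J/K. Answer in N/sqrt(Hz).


Step 1: Compute 4 * k_B * T * b
= 4 * 1.38e-23 * 301 * 7.6e-07
= 1.2628e-26 N^2/Hz
Step 2: F_noise = sqrt(1.2628e-26)
F_noise = 1.12e-13 N/sqrt(Hz)


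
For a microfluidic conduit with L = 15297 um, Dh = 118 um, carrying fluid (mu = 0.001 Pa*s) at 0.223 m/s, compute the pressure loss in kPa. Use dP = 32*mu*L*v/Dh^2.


Step 1: Convert to SI: L = 15297e-6 m, Dh = 118e-6 m
Step 2: dP = 32 * 0.001 * 15297e-6 * 0.223 / (118e-6)^2
Step 3: dP = 7839.66 Pa
Step 4: Convert to kPa: dP = 7.84 kPa


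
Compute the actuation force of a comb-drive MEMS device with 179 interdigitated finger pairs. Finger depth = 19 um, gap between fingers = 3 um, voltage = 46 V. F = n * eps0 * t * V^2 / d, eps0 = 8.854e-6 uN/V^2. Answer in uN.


Step 1: Parameters: n=179, eps0=8.854e-6 uN/V^2, t=19 um, V=46 V, d=3 um
Step 2: V^2 = 2116
Step 3: F = 179 * 8.854e-6 * 19 * 2116 / 3
F = 21.239 uN


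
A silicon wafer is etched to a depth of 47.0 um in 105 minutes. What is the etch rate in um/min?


Step 1: Etch rate = depth / time
Step 2: rate = 47.0 / 105
rate = 0.448 um/min


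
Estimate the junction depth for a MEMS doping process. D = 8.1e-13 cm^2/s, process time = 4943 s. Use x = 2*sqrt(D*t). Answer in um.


Step 1: Compute D*t = 8.1e-13 * 4943 = 4.00383e-09 cm^2
Step 2: sqrt(D*t) = 6.32758e-05 cm
Step 3: x = 2 * 6.32758e-05 cm = 1.265516e-04 cm
Step 4: Convert to um (1 cm = 1e4 um): x = 1.266 um


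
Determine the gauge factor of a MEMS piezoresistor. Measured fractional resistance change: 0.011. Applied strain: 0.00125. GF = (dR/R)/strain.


Step 1: Identify values.
dR/R = 0.011, strain = 0.00125
Step 2: GF = (dR/R) / strain = 0.011 / 0.00125
GF = 8.8


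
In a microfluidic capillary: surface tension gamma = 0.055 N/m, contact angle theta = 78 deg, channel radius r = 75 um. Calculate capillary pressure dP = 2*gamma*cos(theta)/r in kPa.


Step 1: cos(78 deg) = 0.2079
Step 2: Convert r to m: r = 75e-6 m
Step 3: dP = 2 * 0.055 * 0.2079 / 75e-6 = 304.9 Pa
Step 4: Convert Pa to kPa (divide by 1000).
dP = 0.3 kPa


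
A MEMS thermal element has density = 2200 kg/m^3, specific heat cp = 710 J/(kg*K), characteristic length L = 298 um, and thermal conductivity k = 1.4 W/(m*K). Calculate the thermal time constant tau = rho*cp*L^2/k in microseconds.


Step 1: Convert L to m: L = 298e-6 m
Step 2: L^2 = (298e-6)^2 = 8.8804e-08 m^2
Step 3: tau = 2200 * 710 * 8.8804e-08 / 1.4 = 9.907989143e-02 s
Step 4: Convert to microseconds (multiply by 1e6).
tau = 99079.891 us


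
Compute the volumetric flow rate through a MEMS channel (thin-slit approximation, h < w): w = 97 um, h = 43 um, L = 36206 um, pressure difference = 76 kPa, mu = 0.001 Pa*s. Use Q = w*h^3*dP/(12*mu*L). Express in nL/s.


Step 1: Convert all dimensions to SI (meters).
w = 97e-6 m, h = 43e-6 m, L = 36206e-6 m, dP = 76e3 Pa
Step 2: Q = w * h^3 * dP / (12 * mu * L)
Q = 97e-6 * (43e-6)^3 * 76e3 / (12 * 0.001 * 36206e-6) = 1.34905265e-09 m^3/s
Step 3: Convert Q from m^3/s to nL/s (1 m^3 = 1e12 nL, so multiply by 1e12).
Q = 1349.053 nL/s


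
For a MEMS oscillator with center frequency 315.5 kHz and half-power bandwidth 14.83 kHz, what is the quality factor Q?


Step 1: Q = f0 / bandwidth
Step 2: Q = 315.5 / 14.83
Q = 21.3


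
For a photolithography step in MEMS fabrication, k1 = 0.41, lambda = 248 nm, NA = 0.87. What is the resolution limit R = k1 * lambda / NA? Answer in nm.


Step 1: Identify values: k1 = 0.41, lambda = 248 nm, NA = 0.87
Step 2: R = k1 * lambda / NA
R = 0.41 * 248 / 0.87
R = 116.9 nm


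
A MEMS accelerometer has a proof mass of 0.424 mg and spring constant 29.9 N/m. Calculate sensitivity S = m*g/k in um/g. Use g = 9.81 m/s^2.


Step 1: Convert mass: m = 0.424 mg = 4.24e-07 kg
Step 2: S = m * g / k = 4.24e-07 * 9.81 / 29.9
Step 3: S = 1.39e-07 m/g
Step 4: Convert to um/g: S = 0.139 um/g


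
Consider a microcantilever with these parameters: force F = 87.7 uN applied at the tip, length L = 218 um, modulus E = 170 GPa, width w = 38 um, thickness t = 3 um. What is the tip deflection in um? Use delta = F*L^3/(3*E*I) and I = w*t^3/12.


Step 1: Calculate the second moment of area.
I = w * t^3 / 12 = 38 * 3^3 / 12 = 85.5 um^4
Step 2: Convert E to consistent units (1 GPa = 1000 uN/um^2).
E = 170 GPa = 170000 uN/um^2
Step 3: Calculate tip deflection.
delta = F * L^3 / (3 * E * I)
delta = 87.7 * 218^3 / (3 * 170000 * 85.5)
delta = 20.8369 um


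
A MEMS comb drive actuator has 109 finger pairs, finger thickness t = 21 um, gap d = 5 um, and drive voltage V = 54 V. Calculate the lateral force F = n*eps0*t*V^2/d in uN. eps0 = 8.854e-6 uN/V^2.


Step 1: Parameters: n=109, eps0=8.854e-6 uN/V^2, t=21 um, V=54 V, d=5 um
Step 2: V^2 = 2916
Step 3: F = 109 * 8.854e-6 * 21 * 2916 / 5
F = 11.82 uN


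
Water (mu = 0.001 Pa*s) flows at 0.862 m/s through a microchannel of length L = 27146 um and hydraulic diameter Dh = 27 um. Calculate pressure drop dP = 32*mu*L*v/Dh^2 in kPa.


Step 1: Convert to SI: L = 27146e-6 m, Dh = 27e-6 m
Step 2: dP = 32 * 0.001 * 27146e-6 * 0.862 / (27e-6)^2
Step 3: dP = 1027154.00 Pa
Step 4: Convert to kPa: dP = 1027.15 kPa


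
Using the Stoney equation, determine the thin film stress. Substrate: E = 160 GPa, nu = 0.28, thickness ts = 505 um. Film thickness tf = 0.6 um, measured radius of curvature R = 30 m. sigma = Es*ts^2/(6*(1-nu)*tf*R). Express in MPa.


Step 1: Compute numerator: Es * ts^2 = 160 * 505^2 = 40804000 (GPa*um^2)
Step 2: Compute denominator (R in um): 6*(1-nu)*tf*R = 6*0.72*0.6*30e6 = 77760000.0 (um^2)
Step 3: sigma (GPa) = 40804000 / 77760000.0 = 5.24743e-01 GPa
Step 4: Convert to MPa (x1000): sigma = 524.7 MPa


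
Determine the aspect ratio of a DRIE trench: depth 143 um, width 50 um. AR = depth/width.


Step 1: AR = depth / width
Step 2: AR = 143 / 50
AR = 2.9


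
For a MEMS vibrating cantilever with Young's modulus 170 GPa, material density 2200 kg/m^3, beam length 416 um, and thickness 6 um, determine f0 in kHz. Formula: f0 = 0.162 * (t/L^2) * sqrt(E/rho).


Step 1: Convert units to SI.
t_SI = 6e-6 m, L_SI = 416e-6 m
Step 2: Calculate sqrt(E/rho).
sqrt(170e9 / 2200) = 8790.49 m/s
Step 3: Compute f0.
f0 = 0.162 * 6e-6 / (416e-6)^2 * 8790.49 = 49373.4 Hz = 49.37 kHz


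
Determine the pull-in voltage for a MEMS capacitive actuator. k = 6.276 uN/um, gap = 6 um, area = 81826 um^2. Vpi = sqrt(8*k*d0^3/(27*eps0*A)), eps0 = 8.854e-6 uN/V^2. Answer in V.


Step 1: Compute numerator: 8 * k * d0^3 = 8 * 6.276 * 6^3 = 10844.928
Step 2: Compute denominator: 27 * eps0 * A = 27 * 8.854e-6 * 81826 = 19.56116
Step 3: Vpi = sqrt(10844.928 / 19.56116)
Vpi = 23.55 V


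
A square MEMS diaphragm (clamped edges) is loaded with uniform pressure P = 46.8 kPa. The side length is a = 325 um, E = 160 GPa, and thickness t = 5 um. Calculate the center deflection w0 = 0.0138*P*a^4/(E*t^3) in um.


Step 1: Convert pressure to compatible units (E is in GPa, so P in GPa).
P = 46.8 kPa = 46.8e-6 GPa
Step 2: Compute numerator: 0.0138 * P * a^4.
a^4 = 325^4 = 11156640625
numerator = 0.0138 * 46.8e-6 * 11156640625 = 7.2054e+03
Step 3: Compute denominator: E * t^3 = 160 * 5^3 = 20000
Step 4: w0 = numerator / denominator = 7.2054e+03 / 20000 = 0.3603 um


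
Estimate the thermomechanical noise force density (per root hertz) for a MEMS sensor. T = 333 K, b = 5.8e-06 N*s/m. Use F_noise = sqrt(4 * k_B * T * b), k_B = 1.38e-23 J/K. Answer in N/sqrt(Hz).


Step 1: Compute 4 * k_B * T * b
= 4 * 1.38e-23 * 333 * 5.8e-06
= 1.0661e-25 N^2/Hz
Step 2: F_noise = sqrt(1.0661e-25)
F_noise = 3.27e-13 N/sqrt(Hz)


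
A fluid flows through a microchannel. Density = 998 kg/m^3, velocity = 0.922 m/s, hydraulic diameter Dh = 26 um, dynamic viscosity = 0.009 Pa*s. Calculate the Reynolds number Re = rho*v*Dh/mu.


Step 1: Convert Dh to meters: Dh = 26e-6 m
Step 2: Re = rho * v * Dh / mu
Re = 998 * 0.922 * 26e-6 / 0.009
Re = 2.658


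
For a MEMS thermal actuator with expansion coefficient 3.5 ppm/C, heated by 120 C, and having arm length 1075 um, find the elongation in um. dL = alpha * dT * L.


Step 1: Convert CTE: alpha = 3.5 ppm/C = 3.5e-6 /C
Step 2: dL = 3.5e-6 * 120 * 1075
dL = 0.4515 um


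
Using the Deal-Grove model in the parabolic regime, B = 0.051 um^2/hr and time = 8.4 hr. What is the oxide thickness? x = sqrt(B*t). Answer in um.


Step 1: Compute B*t = 0.051 * 8.4 = 0.4284
Step 2: x = sqrt(0.4284)
x = 0.655 um


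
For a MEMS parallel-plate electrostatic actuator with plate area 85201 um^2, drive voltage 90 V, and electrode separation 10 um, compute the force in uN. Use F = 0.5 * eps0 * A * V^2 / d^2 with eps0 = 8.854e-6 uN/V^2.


Step 1: Identify parameters.
eps0 = 8.854e-6 uN/V^2, A = 85201 um^2, V = 90 V, d = 10 um
Step 2: Compute V^2 = 90^2 = 8100
Step 3: Compute d^2 = 10^2 = 100
Step 4: F = 0.5 * 8.854e-6 * 85201 * 8100 / 100
F = 30.552 uN


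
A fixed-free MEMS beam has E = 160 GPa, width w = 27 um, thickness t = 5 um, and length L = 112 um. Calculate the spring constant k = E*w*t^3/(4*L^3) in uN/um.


Step 1: Convert E to consistent units (1 GPa = 1000 uN/um^2).
E = 160 GPa = 160000 uN/um^2
Step 2: Compute t^3 = 5^3 = 125
Step 3: Compute L^3 = 112^3 = 1404928
Step 4: k = 160000 * 27 * 125 / (4 * 1404928)
k = 96.0903 uN/um


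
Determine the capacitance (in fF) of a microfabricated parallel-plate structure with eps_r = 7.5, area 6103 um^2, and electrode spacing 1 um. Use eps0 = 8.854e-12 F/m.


Step 1: Convert area to m^2: A = 6103e-12 m^2
Step 2: Convert gap to m: d = 1e-6 m
Step 3: C = eps0 * eps_r * A / d
C = 8.854e-12 * 7.5 * 6103e-12 / 1e-6
Step 4: Convert to fF (multiply by 1e15).
C = 405.27 fF


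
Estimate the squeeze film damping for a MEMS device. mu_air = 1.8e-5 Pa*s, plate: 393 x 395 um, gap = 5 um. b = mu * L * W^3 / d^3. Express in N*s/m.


Step 1: Convert to SI.
L = 393e-6 m, W = 395e-6 m, d = 5e-6 m
Step 2: W^3 = (395e-6)^3 = 6.16e-11 m^3
Step 3: d^3 = (5e-6)^3 = 1.25e-16 m^3
Step 4: b = 1.8e-5 * 393e-6 * 6.16e-11 / 1.25e-16
b = 3.49e-03 N*s/m


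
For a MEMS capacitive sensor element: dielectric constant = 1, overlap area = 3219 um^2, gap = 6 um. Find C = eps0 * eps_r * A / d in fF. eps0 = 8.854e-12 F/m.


Step 1: Convert area to m^2: A = 3219e-12 m^2
Step 2: Convert gap to m: d = 6e-6 m
Step 3: C = eps0 * eps_r * A / d
C = 8.854e-12 * 1 * 3219e-12 / 6e-6
Step 4: Convert to fF (multiply by 1e15).
C = 4.75 fF


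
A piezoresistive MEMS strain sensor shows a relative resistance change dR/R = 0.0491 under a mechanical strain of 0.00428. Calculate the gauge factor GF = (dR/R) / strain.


Step 1: Identify values.
dR/R = 0.0491, strain = 0.00428
Step 2: GF = (dR/R) / strain = 0.0491 / 0.00428
GF = 11.5


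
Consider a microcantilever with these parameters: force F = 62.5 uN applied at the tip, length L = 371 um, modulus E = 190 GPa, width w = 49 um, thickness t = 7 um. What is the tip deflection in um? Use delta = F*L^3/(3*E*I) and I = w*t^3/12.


Step 1: Calculate the second moment of area.
I = w * t^3 / 12 = 49 * 7^3 / 12 = 1400.5833 um^4
Step 2: Convert E to consistent units (1 GPa = 1000 uN/um^2).
E = 190 GPa = 190000 uN/um^2
Step 3: Calculate tip deflection.
delta = F * L^3 / (3 * E * I)
delta = 62.5 * 371^3 / (3 * 190000 * 1400.5833)
delta = 3.9978 um


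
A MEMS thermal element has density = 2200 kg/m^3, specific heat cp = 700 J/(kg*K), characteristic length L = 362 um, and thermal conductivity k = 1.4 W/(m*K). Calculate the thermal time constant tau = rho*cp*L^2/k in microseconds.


Step 1: Convert L to m: L = 362e-6 m
Step 2: L^2 = (362e-6)^2 = 1.31044e-07 m^2
Step 3: tau = 2200 * 700 * 1.31044e-07 / 1.4 = 1.441484e-01 s
Step 4: Convert to microseconds (multiply by 1e6).
tau = 144148.4 us


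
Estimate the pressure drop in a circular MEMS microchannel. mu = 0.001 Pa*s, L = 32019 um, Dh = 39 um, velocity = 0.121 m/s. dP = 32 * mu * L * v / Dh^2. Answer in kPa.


Step 1: Convert to SI: L = 32019e-6 m, Dh = 39e-6 m
Step 2: dP = 32 * 0.001 * 32019e-6 * 0.121 / (39e-6)^2
Step 3: dP = 81510.56 Pa
Step 4: Convert to kPa: dP = 81.51 kPa


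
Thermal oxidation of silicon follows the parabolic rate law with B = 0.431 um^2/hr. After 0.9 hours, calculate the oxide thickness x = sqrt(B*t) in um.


Step 1: Compute B*t = 0.431 * 0.9 = 0.3879
Step 2: x = sqrt(0.3879)
x = 0.623 um


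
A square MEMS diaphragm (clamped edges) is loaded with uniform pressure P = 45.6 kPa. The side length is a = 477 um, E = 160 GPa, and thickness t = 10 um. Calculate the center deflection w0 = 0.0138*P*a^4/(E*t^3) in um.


Step 1: Convert pressure to compatible units (E is in GPa, so P in GPa).
P = 45.6 kPa = 45.6e-6 GPa
Step 2: Compute numerator: 0.0138 * P * a^4.
a^4 = 477^4 = 51769445841
numerator = 0.0138 * 45.6e-6 * 51769445841 = 3.25775e+04
Step 3: Compute denominator: E * t^3 = 160 * 10^3 = 160000
Step 4: w0 = numerator / denominator = 3.25775e+04 / 160000 = 0.2036 um


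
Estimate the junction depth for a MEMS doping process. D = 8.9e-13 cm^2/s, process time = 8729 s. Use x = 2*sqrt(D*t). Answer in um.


Step 1: Compute D*t = 8.9e-13 * 8729 = 7.76881e-09 cm^2
Step 2: sqrt(D*t) = 8.81409e-05 cm
Step 3: x = 2 * 8.81409e-05 cm = 1.762818e-04 cm
Step 4: Convert to um (1 cm = 1e4 um): x = 1.763 um


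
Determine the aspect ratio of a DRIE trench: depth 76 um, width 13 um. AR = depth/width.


Step 1: AR = depth / width
Step 2: AR = 76 / 13
AR = 5.8


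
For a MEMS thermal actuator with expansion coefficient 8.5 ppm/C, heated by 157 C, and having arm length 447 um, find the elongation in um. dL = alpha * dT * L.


Step 1: Convert CTE: alpha = 8.5 ppm/C = 8.5e-6 /C
Step 2: dL = 8.5e-6 * 157 * 447
dL = 0.5965 um


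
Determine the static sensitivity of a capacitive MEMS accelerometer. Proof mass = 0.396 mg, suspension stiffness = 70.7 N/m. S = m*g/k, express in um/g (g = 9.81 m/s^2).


Step 1: Convert mass: m = 0.396 mg = 3.96e-07 kg
Step 2: S = m * g / k = 3.96e-07 * 9.81 / 70.7
Step 3: S = 5.49e-08 m/g
Step 4: Convert to um/g: S = 0.055 um/g


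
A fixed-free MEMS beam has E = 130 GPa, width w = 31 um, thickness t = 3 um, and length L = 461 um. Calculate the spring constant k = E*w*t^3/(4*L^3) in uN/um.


Step 1: Convert E to consistent units (1 GPa = 1000 uN/um^2).
E = 130 GPa = 130000 uN/um^2
Step 2: Compute t^3 = 3^3 = 27
Step 3: Compute L^3 = 461^3 = 97972181
Step 4: k = 130000 * 31 * 27 / (4 * 97972181)
k = 0.2777 uN/um


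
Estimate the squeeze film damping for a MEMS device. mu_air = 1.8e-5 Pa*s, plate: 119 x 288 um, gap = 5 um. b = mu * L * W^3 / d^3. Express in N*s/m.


Step 1: Convert to SI.
L = 119e-6 m, W = 288e-6 m, d = 5e-6 m
Step 2: W^3 = (288e-6)^3 = 2.39e-11 m^3
Step 3: d^3 = (5e-6)^3 = 1.25e-16 m^3
Step 4: b = 1.8e-5 * 119e-6 * 2.39e-11 / 1.25e-16
b = 4.09e-04 N*s/m


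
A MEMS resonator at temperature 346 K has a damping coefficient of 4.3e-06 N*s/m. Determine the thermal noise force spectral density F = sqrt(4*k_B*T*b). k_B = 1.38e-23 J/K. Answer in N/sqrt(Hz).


Step 1: Compute 4 * k_B * T * b
= 4 * 1.38e-23 * 346 * 4.3e-06
= 8.2127e-26 N^2/Hz
Step 2: F_noise = sqrt(8.2127e-26)
F_noise = 2.87e-13 N/sqrt(Hz)


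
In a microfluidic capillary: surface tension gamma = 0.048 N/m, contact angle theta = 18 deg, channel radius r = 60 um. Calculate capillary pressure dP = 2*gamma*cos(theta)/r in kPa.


Step 1: cos(18 deg) = 0.9511
Step 2: Convert r to m: r = 60e-6 m
Step 3: dP = 2 * 0.048 * 0.9511 / 60e-6 = 1521.8 Pa
Step 4: Convert Pa to kPa (divide by 1000).
dP = 1.52 kPa


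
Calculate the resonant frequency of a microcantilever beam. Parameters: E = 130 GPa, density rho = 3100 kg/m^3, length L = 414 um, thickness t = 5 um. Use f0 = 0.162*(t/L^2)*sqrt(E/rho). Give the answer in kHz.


Step 1: Convert units to SI.
t_SI = 5e-6 m, L_SI = 414e-6 m
Step 2: Calculate sqrt(E/rho).
sqrt(130e9 / 3100) = 6475.76 m/s
Step 3: Compute f0.
f0 = 0.162 * 5e-6 / (414e-6)^2 * 6475.76 = 30603.8 Hz = 30.6 kHz


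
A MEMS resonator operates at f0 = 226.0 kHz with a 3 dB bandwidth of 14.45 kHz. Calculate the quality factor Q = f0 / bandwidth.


Step 1: Q = f0 / bandwidth
Step 2: Q = 226.0 / 14.45
Q = 15.6


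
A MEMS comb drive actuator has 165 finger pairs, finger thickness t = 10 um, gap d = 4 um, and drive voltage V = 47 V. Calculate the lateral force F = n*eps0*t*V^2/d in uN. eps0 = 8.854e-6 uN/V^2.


Step 1: Parameters: n=165, eps0=8.854e-6 uN/V^2, t=10 um, V=47 V, d=4 um
Step 2: V^2 = 2209
Step 3: F = 165 * 8.854e-6 * 10 * 2209 / 4
F = 8.068 uN


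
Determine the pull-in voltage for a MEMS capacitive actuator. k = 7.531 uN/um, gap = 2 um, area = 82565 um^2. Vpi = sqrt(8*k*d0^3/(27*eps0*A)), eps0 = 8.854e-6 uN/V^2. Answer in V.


Step 1: Compute numerator: 8 * k * d0^3 = 8 * 7.531 * 2^3 = 481.984
Step 2: Compute denominator: 27 * eps0 * A = 27 * 8.854e-6 * 82565 = 19.737824
Step 3: Vpi = sqrt(481.984 / 19.737824)
Vpi = 4.94 V


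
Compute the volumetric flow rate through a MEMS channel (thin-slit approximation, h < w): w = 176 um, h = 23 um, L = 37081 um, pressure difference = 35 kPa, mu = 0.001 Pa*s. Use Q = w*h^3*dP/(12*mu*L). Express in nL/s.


Step 1: Convert all dimensions to SI (meters).
w = 176e-6 m, h = 23e-6 m, L = 37081e-6 m, dP = 35e3 Pa
Step 2: Q = w * h^3 * dP / (12 * mu * L)
Q = 176e-6 * (23e-6)^3 * 35e3 / (12 * 0.001 * 37081e-6) = 1.6843469e-10 m^3/s
Step 3: Convert Q from m^3/s to nL/s (1 m^3 = 1e12 nL, so multiply by 1e12).
Q = 168.435 nL/s


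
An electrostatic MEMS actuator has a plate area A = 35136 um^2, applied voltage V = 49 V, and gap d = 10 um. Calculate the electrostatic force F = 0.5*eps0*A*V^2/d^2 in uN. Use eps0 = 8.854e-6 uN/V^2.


Step 1: Identify parameters.
eps0 = 8.854e-6 uN/V^2, A = 35136 um^2, V = 49 V, d = 10 um
Step 2: Compute V^2 = 49^2 = 2401
Step 3: Compute d^2 = 10^2 = 100
Step 4: F = 0.5 * 8.854e-6 * 35136 * 2401 / 100
F = 3.735 uN


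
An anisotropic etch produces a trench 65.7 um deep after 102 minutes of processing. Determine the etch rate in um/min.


Step 1: Etch rate = depth / time
Step 2: rate = 65.7 / 102
rate = 0.644 um/min


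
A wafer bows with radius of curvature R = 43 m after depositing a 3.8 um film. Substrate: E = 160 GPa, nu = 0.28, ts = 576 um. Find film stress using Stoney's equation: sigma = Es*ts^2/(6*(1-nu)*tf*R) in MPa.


Step 1: Compute numerator: Es * ts^2 = 160 * 576^2 = 53084160 (GPa*um^2)
Step 2: Compute denominator (R in um): 6*(1-nu)*tf*R = 6*0.72*3.8*43e6 = 705888000.0 (um^2)
Step 3: sigma (GPa) = 53084160 / 705888000.0 = 7.5202e-02 GPa
Step 4: Convert to MPa (x1000): sigma = 75.2 MPa


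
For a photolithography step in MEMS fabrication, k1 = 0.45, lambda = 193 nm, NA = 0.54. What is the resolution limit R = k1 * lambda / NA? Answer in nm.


Step 1: Identify values: k1 = 0.45, lambda = 193 nm, NA = 0.54
Step 2: R = k1 * lambda / NA
R = 0.45 * 193 / 0.54
R = 160.8 nm


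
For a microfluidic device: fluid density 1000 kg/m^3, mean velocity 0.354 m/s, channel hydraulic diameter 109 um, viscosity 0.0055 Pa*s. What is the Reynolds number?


Step 1: Convert Dh to meters: Dh = 109e-6 m
Step 2: Re = rho * v * Dh / mu
Re = 1000 * 0.354 * 109e-6 / 0.0055
Re = 7.016


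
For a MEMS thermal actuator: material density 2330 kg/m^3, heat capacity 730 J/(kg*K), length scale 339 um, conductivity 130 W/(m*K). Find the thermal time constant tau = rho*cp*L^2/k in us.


Step 1: Convert L to m: L = 339e-6 m
Step 2: L^2 = (339e-6)^2 = 1.14921e-07 m^2
Step 3: tau = 2330 * 730 * 1.14921e-07 / 130 = 1.50360868e-03 s
Step 4: Convert to microseconds (multiply by 1e6).
tau = 1503.609 us


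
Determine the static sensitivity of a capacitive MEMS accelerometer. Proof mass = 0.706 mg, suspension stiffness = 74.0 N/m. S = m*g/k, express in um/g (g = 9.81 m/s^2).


Step 1: Convert mass: m = 0.706 mg = 7.06e-07 kg
Step 2: S = m * g / k = 7.06e-07 * 9.81 / 74.0
Step 3: S = 9.36e-08 m/g
Step 4: Convert to um/g: S = 0.094 um/g


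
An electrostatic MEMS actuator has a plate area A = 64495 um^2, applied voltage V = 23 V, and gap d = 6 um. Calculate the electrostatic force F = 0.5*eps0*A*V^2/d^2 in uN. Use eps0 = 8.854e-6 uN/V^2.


Step 1: Identify parameters.
eps0 = 8.854e-6 uN/V^2, A = 64495 um^2, V = 23 V, d = 6 um
Step 2: Compute V^2 = 23^2 = 529
Step 3: Compute d^2 = 6^2 = 36
Step 4: F = 0.5 * 8.854e-6 * 64495 * 529 / 36
F = 4.196 uN


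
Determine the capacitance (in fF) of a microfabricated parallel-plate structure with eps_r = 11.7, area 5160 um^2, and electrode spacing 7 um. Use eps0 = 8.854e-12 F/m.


Step 1: Convert area to m^2: A = 5160e-12 m^2
Step 2: Convert gap to m: d = 7e-6 m
Step 3: C = eps0 * eps_r * A / d
C = 8.854e-12 * 11.7 * 5160e-12 / 7e-6
Step 4: Convert to fF (multiply by 1e15).
C = 76.36 fF


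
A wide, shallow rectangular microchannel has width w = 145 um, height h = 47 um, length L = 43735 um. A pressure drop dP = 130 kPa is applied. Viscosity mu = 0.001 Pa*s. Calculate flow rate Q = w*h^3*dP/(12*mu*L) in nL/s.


Step 1: Convert all dimensions to SI (meters).
w = 145e-6 m, h = 47e-6 m, L = 43735e-6 m, dP = 130e3 Pa
Step 2: Q = w * h^3 * dP / (12 * mu * L)
Q = 145e-6 * (47e-6)^3 * 130e3 / (12 * 0.001 * 43735e-6) = 3.72901862e-09 m^3/s
Step 3: Convert Q from m^3/s to nL/s (1 m^3 = 1e12 nL, so multiply by 1e12).
Q = 3729.019 nL/s


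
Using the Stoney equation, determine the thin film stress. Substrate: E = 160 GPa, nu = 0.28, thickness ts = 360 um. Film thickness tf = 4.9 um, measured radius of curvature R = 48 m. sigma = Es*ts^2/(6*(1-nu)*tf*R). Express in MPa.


Step 1: Compute numerator: Es * ts^2 = 160 * 360^2 = 20736000 (GPa*um^2)
Step 2: Compute denominator (R in um): 6*(1-nu)*tf*R = 6*0.72*4.9*48e6 = 1016064000.0 (um^2)
Step 3: sigma (GPa) = 20736000 / 1016064000.0 = 2.0408e-02 GPa
Step 4: Convert to MPa (x1000): sigma = 20.4 MPa


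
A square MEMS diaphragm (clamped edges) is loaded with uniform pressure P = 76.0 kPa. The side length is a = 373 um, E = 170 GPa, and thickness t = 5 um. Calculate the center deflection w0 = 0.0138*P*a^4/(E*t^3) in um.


Step 1: Convert pressure to compatible units (E is in GPa, so P in GPa).
P = 76.0 kPa = 76.0e-6 GPa
Step 2: Compute numerator: 0.0138 * P * a^4.
a^4 = 373^4 = 19356878641
numerator = 0.0138 * 76.0e-6 * 19356878641 = 2.03015e+04
Step 3: Compute denominator: E * t^3 = 170 * 5^3 = 21250
Step 4: w0 = numerator / denominator = 2.03015e+04 / 21250 = 0.9554 um


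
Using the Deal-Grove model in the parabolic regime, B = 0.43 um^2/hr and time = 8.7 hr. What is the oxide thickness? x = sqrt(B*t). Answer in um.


Step 1: Compute B*t = 0.43 * 8.7 = 3.741
Step 2: x = sqrt(3.741)
x = 1.934 um


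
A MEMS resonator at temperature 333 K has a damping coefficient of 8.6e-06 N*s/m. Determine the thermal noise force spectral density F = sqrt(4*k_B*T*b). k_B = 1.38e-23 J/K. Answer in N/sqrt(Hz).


Step 1: Compute 4 * k_B * T * b
= 4 * 1.38e-23 * 333 * 8.6e-06
= 1.5808e-25 N^2/Hz
Step 2: F_noise = sqrt(1.5808e-25)
F_noise = 3.98e-13 N/sqrt(Hz)


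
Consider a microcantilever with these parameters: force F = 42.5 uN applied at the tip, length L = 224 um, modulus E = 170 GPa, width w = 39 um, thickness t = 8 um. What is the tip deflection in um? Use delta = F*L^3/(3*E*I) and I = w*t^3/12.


Step 1: Calculate the second moment of area.
I = w * t^3 / 12 = 39 * 8^3 / 12 = 1664.0 um^4
Step 2: Convert E to consistent units (1 GPa = 1000 uN/um^2).
E = 170 GPa = 170000 uN/um^2
Step 3: Calculate tip deflection.
delta = F * L^3 / (3 * E * I)
delta = 42.5 * 224^3 / (3 * 170000 * 1664.0)
delta = 0.5629 um


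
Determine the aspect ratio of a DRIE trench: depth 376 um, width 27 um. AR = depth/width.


Step 1: AR = depth / width
Step 2: AR = 376 / 27
AR = 13.9


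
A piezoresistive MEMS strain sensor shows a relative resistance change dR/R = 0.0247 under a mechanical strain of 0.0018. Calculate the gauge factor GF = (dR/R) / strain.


Step 1: Identify values.
dR/R = 0.0247, strain = 0.0018
Step 2: GF = (dR/R) / strain = 0.0247 / 0.0018
GF = 13.7


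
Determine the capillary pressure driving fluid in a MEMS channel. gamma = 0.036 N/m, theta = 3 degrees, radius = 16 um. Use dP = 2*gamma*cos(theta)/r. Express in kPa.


Step 1: cos(3 deg) = 0.9986
Step 2: Convert r to m: r = 16e-6 m
Step 3: dP = 2 * 0.036 * 0.9986 / 16e-6 = 4493.7 Pa
Step 4: Convert Pa to kPa (divide by 1000).
dP = 4.49 kPa


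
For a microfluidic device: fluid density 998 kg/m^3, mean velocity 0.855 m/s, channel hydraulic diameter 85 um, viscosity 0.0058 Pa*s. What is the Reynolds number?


Step 1: Convert Dh to meters: Dh = 85e-6 m
Step 2: Re = rho * v * Dh / mu
Re = 998 * 0.855 * 85e-6 / 0.0058
Re = 12.505
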